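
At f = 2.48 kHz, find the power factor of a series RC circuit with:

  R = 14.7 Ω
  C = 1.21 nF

Step 1 — Angular frequency: ω = 2π·f = 2π·2480 = 1.558e+04 rad/s.
Step 2 — Component impedances:
  R: Z = R = 14.7 Ω
  C: Z = 1/(jωC) = -j/(ω·C) = 0 - j5.304e+04 Ω
Step 3 — Series combination: Z_total = R + C = 14.7 - j5.304e+04 Ω = 5.304e+04∠-90.0° Ω.
Step 4 — Power factor: PF = cos(φ) = Re(Z)/|Z| = 14.7/53038 = 0.0002772.
Step 5 — Type: Im(Z) = -5.304e+04 ⇒ leading (phase φ = -90.0°).

PF = 0.0002772 (leading, φ = -90.0°)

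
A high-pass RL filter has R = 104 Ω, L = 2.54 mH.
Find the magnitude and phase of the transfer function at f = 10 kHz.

Step 1 — Angular frequency: ω = 2π·1e+04 = 6.283e+04 rad/s.
Step 2 — Transfer function: H(jω) = jωL/(R + jωL).
Step 3 — Numerator jωL = j·159.6; denominator R + jωL = 104 + j159.6.
Step 4 — H = 0.7019 + j0.4574.
Step 5 — Magnitude: |H| = 0.8378 (-1.5 dB); phase: φ = 33.1°.

|H| = 0.8378 (-1.5 dB), φ = 33.1°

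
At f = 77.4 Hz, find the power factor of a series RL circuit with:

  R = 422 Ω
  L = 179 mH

Step 1 — Angular frequency: ω = 2π·f = 2π·77.4 = 486.3 rad/s.
Step 2 — Component impedances:
  R: Z = R = 422 Ω
  L: Z = jωL = j·486.3·0.179 = 0 + j87.05 Ω
Step 3 — Series combination: Z_total = R + L = 422 + j87.05 Ω = 430.9∠11.7° Ω.
Step 4 — Power factor: PF = cos(φ) = Re(Z)/|Z| = 422/430.88 = 0.9794.
Step 5 — Type: Im(Z) = 87.05 ⇒ lagging (phase φ = 11.7°).

PF = 0.9794 (lagging, φ = 11.7°)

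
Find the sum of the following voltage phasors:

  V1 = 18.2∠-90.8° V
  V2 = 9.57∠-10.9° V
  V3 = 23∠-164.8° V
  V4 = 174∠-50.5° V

Step 1 — Convert each phasor to rectangular form:
  V1 = 18.2·(cos(-90.8°) + j·sin(-90.8°)) = -0.2541 - j18.2 V
  V2 = 9.57·(cos(-10.9°) + j·sin(-10.9°)) = 9.397 - j1.81 V
  V3 = 23·(cos(-164.8°) + j·sin(-164.8°)) = -22.2 - j6.03 V
  V4 = 174·(cos(-50.5°) + j·sin(-50.5°)) = 110.7 - j134.3 V
Step 2 — Sum components: V_total = 97.63 - j160.3 V.
Step 3 — Convert to polar: |V_total| = 187.7 V, ∠V_total = -58.7°.

V_total = 187.7∠-58.7° V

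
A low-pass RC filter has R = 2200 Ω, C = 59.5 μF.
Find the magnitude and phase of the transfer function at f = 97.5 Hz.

Step 1 — Angular frequency: ω = 2π·97.5 = 612.6 rad/s.
Step 2 — Transfer function: H(jω) = 1/(1 + jωRC).
Step 3 — Denominator: 1 + jωRC = 1 + j·612.6·2200·5.95e-05 = 1 + j80.19.
Step 4 — H = 0.0001555 - j0.01247.
Step 5 — Magnitude: |H| = 0.01247 (-38.1 dB); phase: φ = -89.3°.

|H| = 0.01247 (-38.1 dB), φ = -89.3°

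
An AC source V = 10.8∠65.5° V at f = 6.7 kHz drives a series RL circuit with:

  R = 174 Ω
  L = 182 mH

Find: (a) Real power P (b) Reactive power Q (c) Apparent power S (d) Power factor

Step 1 — Angular frequency: ω = 2π·f = 2π·6700 = 4.21e+04 rad/s.
Step 2 — Component impedances:
  R: Z = R = 174 Ω
  L: Z = jωL = j·4.21e+04·0.182 = 0 + j7662 Ω
Step 3 — Series combination: Z_total = R + L = 174 + j7662 Ω = 7664∠88.7° Ω.
Step 4 — Source phasor: V = 10.8∠65.5° V = 4.479 + j9.828 V.
Step 5 — Current: I = V / Z = 0.001295 - j0.0005551 A = 0.001409∠-23.2° A.
Step 6 — Complex power: S = V·I* = 0.0003456 + j0.01522 VA.
Step 7 — Real power: P = Re(S) = 0.0003456 W.
Step 8 — Reactive power: Q = Im(S) = 0.01522 VAR.
Step 9 — Apparent power: |S| = 0.01522 VA.
Step 10 — Power factor: PF = P/|S| = 0.0227 (lagging).

(a) P = 0.0003456 W  (b) Q = 0.01522 VAR  (c) S = 0.01522 VA  (d) PF = 0.0227 (lagging)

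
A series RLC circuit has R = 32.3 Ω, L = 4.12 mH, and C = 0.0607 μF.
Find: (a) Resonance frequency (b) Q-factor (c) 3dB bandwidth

Step 1 — Resonance: ω₀ = 1/√(LC) = 1/√(0.00412·6.07e-08) = 6.323e+04 rad/s.
Step 2 — f₀ = ω₀/(2π) = 1.006e+04 Hz.
Step 3 — Series Q: Q = ω₀L/R = 6.323e+04·0.00412/32.3 = 8.066.
Step 4 — Bandwidth: Δω = ω₀/Q = 7840 rad/s; BW = Δω/(2π) = 1248 Hz.

(a) f₀ = 1.006e+04 Hz  (b) Q = 8.066  (c) BW = 1248 Hz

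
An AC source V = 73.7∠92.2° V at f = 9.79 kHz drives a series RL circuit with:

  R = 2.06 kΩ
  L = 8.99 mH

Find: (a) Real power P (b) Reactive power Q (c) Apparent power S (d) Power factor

Step 1 — Angular frequency: ω = 2π·f = 2π·9790 = 6.151e+04 rad/s.
Step 2 — Component impedances:
  R: Z = R = 2060 Ω
  L: Z = jωL = j·6.151e+04·0.00899 = 0 + j553 Ω
Step 3 — Series combination: Z_total = R + L = 2060 + j553 Ω = 2133∠15.0° Ω.
Step 4 — Source phasor: V = 73.7∠92.2° V = -2.829 + j73.65 V.
Step 5 — Current: I = V / Z = 0.007671 + j0.03369 A = 0.03455∠77.2° A.
Step 6 — Complex power: S = V·I* = 2.46 + j0.6602 VA.
Step 7 — Real power: P = Re(S) = 2.46 W.
Step 8 — Reactive power: Q = Im(S) = 0.6602 VAR.
Step 9 — Apparent power: |S| = 2.547 VA.
Step 10 — Power factor: PF = P/|S| = 0.9658 (lagging).

(a) P = 2.46 W  (b) Q = 0.6602 VAR  (c) S = 2.547 VA  (d) PF = 0.9658 (lagging)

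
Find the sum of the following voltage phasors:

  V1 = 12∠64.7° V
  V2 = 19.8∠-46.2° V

Step 1 — Convert each phasor to rectangular form:
  V1 = 12·(cos(64.7°) + j·sin(64.7°)) = 5.128 + j10.85 V
  V2 = 19.8·(cos(-46.2°) + j·sin(-46.2°)) = 13.7 - j14.29 V
Step 2 — Sum components: V_total = 18.83 - j3.442 V.
Step 3 — Convert to polar: |V_total| = 19.14 V, ∠V_total = -10.4°.

V_total = 19.14∠-10.4° V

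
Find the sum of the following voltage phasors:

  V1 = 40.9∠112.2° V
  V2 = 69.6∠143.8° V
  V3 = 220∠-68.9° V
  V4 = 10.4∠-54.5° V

Step 1 — Convert each phasor to rectangular form:
  V1 = 40.9·(cos(112.2°) + j·sin(112.2°)) = -15.45 + j37.87 V
  V2 = 69.6·(cos(143.8°) + j·sin(143.8°)) = -56.16 + j41.11 V
  V3 = 220·(cos(-68.9°) + j·sin(-68.9°)) = 79.2 - j205.2 V
  V4 = 10.4·(cos(-54.5°) + j·sin(-54.5°)) = 6.039 - j8.467 V
Step 2 — Sum components: V_total = 13.62 - j134.7 V.
Step 3 — Convert to polar: |V_total| = 135.4 V, ∠V_total = -84.2°.

V_total = 135.4∠-84.2° V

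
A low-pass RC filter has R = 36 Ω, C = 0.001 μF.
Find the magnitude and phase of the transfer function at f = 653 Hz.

Step 1 — Angular frequency: ω = 2π·653 = 4103 rad/s.
Step 2 — Transfer function: H(jω) = 1/(1 + jωRC).
Step 3 — Denominator: 1 + jωRC = 1 + j·4103·36·1e-09 = 1 + j0.0001477.
Step 4 — H = 1 - j0.0001477.
Step 5 — Magnitude: |H| = 1 (-0.0 dB); phase: φ = -0.0°.

|H| = 1 (-0.0 dB), φ = -0.0°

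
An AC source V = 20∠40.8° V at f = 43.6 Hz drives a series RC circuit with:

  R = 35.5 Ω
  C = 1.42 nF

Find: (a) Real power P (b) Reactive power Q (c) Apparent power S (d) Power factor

Step 1 — Angular frequency: ω = 2π·f = 2π·43.6 = 273.9 rad/s.
Step 2 — Component impedances:
  R: Z = R = 35.5 Ω
  C: Z = 1/(jωC) = -j/(ω·C) = 0 - j2.571e+06 Ω
Step 3 — Series combination: Z_total = R + C = 35.5 - j2.571e+06 Ω = 2.571e+06∠-90.0° Ω.
Step 4 — Source phasor: V = 20∠40.8° V = 15.14 + j13.07 V.
Step 5 — Current: I = V / Z = -5.084e-06 + j5.89e-06 A = 7.78e-06∠130.8° A.
Step 6 — Complex power: S = V·I* = 2.149e-09 - j0.0001556 VA.
Step 7 — Real power: P = Re(S) = 2.149e-09 W.
Step 8 — Reactive power: Q = Im(S) = -0.0001556 VAR.
Step 9 — Apparent power: |S| = 0.0001556 VA.
Step 10 — Power factor: PF = P/|S| = 1.381e-05 (leading).

(a) P = 2.149e-09 W  (b) Q = -0.0001556 VAR  (c) S = 0.0001556 VA  (d) PF = 1.381e-05 (leading)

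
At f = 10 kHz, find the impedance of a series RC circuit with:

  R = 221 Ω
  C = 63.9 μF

Step 1 — Angular frequency: ω = 2π·f = 2π·1e+04 = 6.283e+04 rad/s.
Step 2 — Component impedances:
  R: Z = R = 221 Ω
  C: Z = 1/(jωC) = -j/(ω·C) = 0 - j0.2491 Ω
Step 3 — Series combination: Z_total = R + C = 221 - j0.2491 Ω = 221∠-0.1° Ω.

Z = 221 - j0.2491 Ω = 221∠-0.1° Ω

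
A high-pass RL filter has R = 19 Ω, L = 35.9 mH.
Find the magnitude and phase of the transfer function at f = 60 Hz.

Step 1 — Angular frequency: ω = 2π·60 = 377 rad/s.
Step 2 — Transfer function: H(jω) = jωL/(R + jωL).
Step 3 — Numerator jωL = j·13.53; denominator R + jωL = 19 + j13.53.
Step 4 — H = 0.3366 + j0.4725.
Step 5 — Magnitude: |H| = 0.5802 (-4.7 dB); phase: φ = 54.5°.

|H| = 0.5802 (-4.7 dB), φ = 54.5°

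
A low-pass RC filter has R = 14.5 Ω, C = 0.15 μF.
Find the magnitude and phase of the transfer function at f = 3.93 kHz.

Step 1 — Angular frequency: ω = 2π·3930 = 2.469e+04 rad/s.
Step 2 — Transfer function: H(jω) = 1/(1 + jωRC).
Step 3 — Denominator: 1 + jωRC = 1 + j·2.469e+04·14.5·1.5e-07 = 1 + j0.05371.
Step 4 — H = 0.9971 - j0.05355.
Step 5 — Magnitude: |H| = 0.9986 (-0.0 dB); phase: φ = -3.1°.

|H| = 0.9986 (-0.0 dB), φ = -3.1°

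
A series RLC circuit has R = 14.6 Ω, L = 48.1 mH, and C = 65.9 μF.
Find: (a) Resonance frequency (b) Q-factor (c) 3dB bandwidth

Step 1 — Resonance: ω₀ = 1/√(LC) = 1/√(0.0481·6.59e-05) = 561.7 rad/s.
Step 2 — f₀ = ω₀/(2π) = 89.39 Hz.
Step 3 — Series Q: Q = ω₀L/R = 561.7·0.0481/14.6 = 1.85.
Step 4 — Bandwidth: Δω = ω₀/Q = 303.5 rad/s; BW = Δω/(2π) = 48.31 Hz.

(a) f₀ = 89.39 Hz  (b) Q = 1.85  (c) BW = 48.31 Hz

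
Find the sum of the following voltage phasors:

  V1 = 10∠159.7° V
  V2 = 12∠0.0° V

Step 1 — Convert each phasor to rectangular form:
  V1 = 10·(cos(159.7°) + j·sin(159.7°)) = -9.379 + j3.469 V
  V2 = 12·(cos(0.0°) + j·sin(0.0°)) = 12 V
Step 2 — Sum components: V_total = 2.621 + j3.469 V.
Step 3 — Convert to polar: |V_total| = 4.348 V, ∠V_total = 52.9°.

V_total = 4.348∠52.9° V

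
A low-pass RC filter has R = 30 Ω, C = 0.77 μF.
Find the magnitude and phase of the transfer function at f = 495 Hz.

Step 1 — Angular frequency: ω = 2π·495 = 3110 rad/s.
Step 2 — Transfer function: H(jω) = 1/(1 + jωRC).
Step 3 — Denominator: 1 + jωRC = 1 + j·3110·30·7.7e-07 = 1 + j0.07185.
Step 4 — H = 0.9949 - j0.07148.
Step 5 — Magnitude: |H| = 0.9974 (-0.0 dB); phase: φ = -4.1°.

|H| = 0.9974 (-0.0 dB), φ = -4.1°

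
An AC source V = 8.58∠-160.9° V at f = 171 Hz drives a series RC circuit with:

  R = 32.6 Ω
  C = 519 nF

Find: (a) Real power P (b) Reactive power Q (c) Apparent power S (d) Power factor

Step 1 — Angular frequency: ω = 2π·f = 2π·171 = 1074 rad/s.
Step 2 — Component impedances:
  R: Z = R = 32.6 Ω
  C: Z = 1/(jωC) = -j/(ω·C) = 0 - j1793 Ω
Step 3 — Series combination: Z_total = R + C = 32.6 - j1793 Ω = 1794∠-89.0° Ω.
Step 4 — Source phasor: V = 8.58∠-160.9° V = -8.108 - j2.808 V.
Step 5 — Current: I = V / Z = 0.001483 - j0.004548 A = 0.004784∠-71.9° A.
Step 6 — Complex power: S = V·I* = 0.000746 - j0.04104 VA.
Step 7 — Real power: P = Re(S) = 0.000746 W.
Step 8 — Reactive power: Q = Im(S) = -0.04104 VAR.
Step 9 — Apparent power: |S| = 0.04104 VA.
Step 10 — Power factor: PF = P/|S| = 0.01818 (leading).

(a) P = 0.000746 W  (b) Q = -0.04104 VAR  (c) S = 0.04104 VA  (d) PF = 0.01818 (leading)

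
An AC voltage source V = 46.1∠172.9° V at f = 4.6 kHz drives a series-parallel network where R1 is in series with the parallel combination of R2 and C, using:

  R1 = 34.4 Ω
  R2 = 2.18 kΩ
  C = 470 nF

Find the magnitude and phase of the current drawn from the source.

Step 1 — Angular frequency: ω = 2π·f = 2π·4600 = 2.89e+04 rad/s.
Step 2 — Component impedances:
  R1: Z = R = 34.4 Ω
  R2: Z = R = 2180 Ω
  C: Z = 1/(jωC) = -j/(ω·C) = 0 - j73.61 Ω
Step 3 — Parallel branch: R2 || C = 1/(1/R2 + 1/C) = 2.483 - j73.53 Ω.
Step 4 — Series with R1: Z_total = R1 + (R2 || C) = 36.88 - j73.53 Ω = 82.26∠-63.4° Ω.
Step 5 — Source phasor: V = 46.1∠172.9° V = -45.75 + j5.698 V.
Step 6 — Ohm's law: I = V / Z_total = (-45.75 + j5.698) / (36.88 - j73.53) = -0.3112 - j0.466 A.
Step 7 — Convert to polar: |I| = 0.5604 A, ∠I = -123.7°.

I = 0.5604∠-123.7° A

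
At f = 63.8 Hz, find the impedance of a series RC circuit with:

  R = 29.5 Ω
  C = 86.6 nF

Step 1 — Angular frequency: ω = 2π·f = 2π·63.8 = 400.9 rad/s.
Step 2 — Component impedances:
  R: Z = R = 29.5 Ω
  C: Z = 1/(jωC) = -j/(ω·C) = 0 - j2.881e+04 Ω
Step 3 — Series combination: Z_total = R + C = 29.5 - j2.881e+04 Ω = 2.881e+04∠-89.9° Ω.

Z = 29.5 - j2.881e+04 Ω = 2.881e+04∠-89.9° Ω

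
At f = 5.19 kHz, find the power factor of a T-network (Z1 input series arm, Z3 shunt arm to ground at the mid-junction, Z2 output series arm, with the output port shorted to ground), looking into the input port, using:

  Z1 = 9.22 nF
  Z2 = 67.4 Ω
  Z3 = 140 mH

Step 1 — Angular frequency: ω = 2π·f = 2π·5190 = 3.261e+04 rad/s.
Step 2 — Component impedances:
  Z1: Z = 1/(jωC) = -j/(ω·C) = 0 - j3326 Ω
  Z2: Z = R = 67.4 Ω
  Z3: Z = jωL = j·3.261e+04·0.14 = 0 + j4565 Ω
Step 3 — With the output port shorted to ground, the output series arm Z2 runs from the junction to ground; the shunt arm Z3 also runs from the junction to ground. They appear in parallel: Z3 || Z2 = 67.39 + j0.9948 Ω.
Step 4 — Series with input arm Z1: Z_in = Z1 + (Z3 || Z2) = 67.39 - j3325 Ω = 3326∠-88.8° Ω.
Step 5 — Power factor: PF = cos(φ) = Re(Z)/|Z| = 67.39/3326 = 0.02026.
Step 6 — Type: Im(Z) = -3325 ⇒ leading (phase φ = -88.8°).

PF = 0.02026 (leading, φ = -88.8°)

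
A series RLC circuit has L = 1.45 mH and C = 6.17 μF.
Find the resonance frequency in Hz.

Step 1 — Resonance condition Im(Z)=0 gives ω₀ = 1/√(LC).
Step 2 — ω₀ = 1/√(0.00145·6.17e-06) = 1.057e+04 rad/s.
Step 3 — f₀ = ω₀/(2π) = 1683 Hz.

f₀ = 1683 Hz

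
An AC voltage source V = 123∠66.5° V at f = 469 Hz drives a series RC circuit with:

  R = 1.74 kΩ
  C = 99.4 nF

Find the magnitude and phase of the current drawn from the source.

Step 1 — Angular frequency: ω = 2π·f = 2π·469 = 2947 rad/s.
Step 2 — Component impedances:
  R: Z = R = 1740 Ω
  C: Z = 1/(jωC) = -j/(ω·C) = 0 - j3414 Ω
Step 3 — Series combination: Z_total = R + C = 1740 - j3414 Ω = 3832∠-63.0° Ω.
Step 4 — Source phasor: V = 123∠66.5° V = 49.05 + j112.8 V.
Step 5 — Ohm's law: I = V / Z_total = (49.05 + j112.8) / (1740 - j3414) = -0.02042 + j0.02477 A.
Step 6 — Convert to polar: |I| = 0.0321 A, ∠I = 129.5°.

I = 0.0321∠129.5° A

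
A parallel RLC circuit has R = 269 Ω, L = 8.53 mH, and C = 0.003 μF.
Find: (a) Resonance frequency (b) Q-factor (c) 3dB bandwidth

Step 1 — Resonance: ω₀ = 1/√(LC) = 1/√(0.00853·3e-09) = 1.977e+05 rad/s.
Step 2 — f₀ = ω₀/(2π) = 3.146e+04 Hz.
Step 3 — Parallel Q: Q = R/(ω₀L) = 269/(1.977e+05·0.00853) = 0.1595.
Step 4 — Bandwidth: Δω = ω₀/Q = 1.239e+06 rad/s; BW = Δω/(2π) = 1.972e+05 Hz.

(a) f₀ = 3.146e+04 Hz  (b) Q = 0.1595  (c) BW = 1.972e+05 Hz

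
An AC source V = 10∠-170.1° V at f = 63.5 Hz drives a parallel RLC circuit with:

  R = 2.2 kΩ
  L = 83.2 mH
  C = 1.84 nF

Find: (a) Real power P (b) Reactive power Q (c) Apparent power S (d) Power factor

Step 1 — Angular frequency: ω = 2π·f = 2π·63.5 = 399 rad/s.
Step 2 — Component impedances:
  R: Z = R = 2200 Ω
  L: Z = jωL = j·399·0.0832 = 0 + j33.2 Ω
  C: Z = 1/(jωC) = -j/(ω·C) = 0 - j1.362e+06 Ω
Step 3 — Parallel combination: 1/Z_total = 1/R + 1/L + 1/C; Z_total = 0.5008 + j33.19 Ω = 33.19∠89.1° Ω.
Step 4 — Source phasor: V = 10∠-170.1° V = -9.851 - j1.719 V.
Step 5 — Current: I = V / Z = -0.05627 + j0.296 A = 0.3013∠100.8° A.
Step 6 — Complex power: S = V·I* = 0.04545 + j3.012 VA.
Step 7 — Real power: P = Re(S) = 0.04545 W.
Step 8 — Reactive power: Q = Im(S) = 3.012 VAR.
Step 9 — Apparent power: |S| = 3.013 VA.
Step 10 — Power factor: PF = P/|S| = 0.01509 (lagging).

(a) P = 0.04545 W  (b) Q = 3.012 VAR  (c) S = 3.013 VA  (d) PF = 0.01509 (lagging)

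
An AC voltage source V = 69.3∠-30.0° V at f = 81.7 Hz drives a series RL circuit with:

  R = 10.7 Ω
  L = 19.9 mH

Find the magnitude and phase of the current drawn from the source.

Step 1 — Angular frequency: ω = 2π·f = 2π·81.7 = 513.3 rad/s.
Step 2 — Component impedances:
  R: Z = R = 10.7 Ω
  L: Z = jωL = j·513.3·0.0199 = 0 + j10.22 Ω
Step 3 — Series combination: Z_total = R + L = 10.7 + j10.22 Ω = 14.79∠43.7° Ω.
Step 4 — Source phasor: V = 69.3∠-30.0° V = 60.02 - j34.65 V.
Step 5 — Ohm's law: I = V / Z_total = (60.02 - j34.65) / (10.7 + j10.22) = 1.317 - j4.496 A.
Step 6 — Convert to polar: |I| = 4.685 A, ∠I = -73.7°.

I = 4.685∠-73.7° A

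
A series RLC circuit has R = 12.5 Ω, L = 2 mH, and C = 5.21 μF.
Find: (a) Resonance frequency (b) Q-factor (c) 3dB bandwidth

Step 1 — Resonance: ω₀ = 1/√(LC) = 1/√(0.002·5.21e-06) = 9796 rad/s.
Step 2 — f₀ = ω₀/(2π) = 1559 Hz.
Step 3 — Series Q: Q = ω₀L/R = 9796·0.002/12.5 = 1.567.
Step 4 — Bandwidth: Δω = ω₀/Q = 6250 rad/s; BW = Δω/(2π) = 994.7 Hz.

(a) f₀ = 1559 Hz  (b) Q = 1.567  (c) BW = 994.7 Hz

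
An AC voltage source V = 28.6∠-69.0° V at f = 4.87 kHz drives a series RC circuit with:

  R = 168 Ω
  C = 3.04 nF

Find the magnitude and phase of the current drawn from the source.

Step 1 — Angular frequency: ω = 2π·f = 2π·4870 = 3.06e+04 rad/s.
Step 2 — Component impedances:
  R: Z = R = 168 Ω
  C: Z = 1/(jωC) = -j/(ω·C) = 0 - j1.075e+04 Ω
Step 3 — Series combination: Z_total = R + C = 168 - j1.075e+04 Ω = 1.075e+04∠-89.1° Ω.
Step 4 — Source phasor: V = 28.6∠-69.0° V = 10.25 - j26.7 V.
Step 5 — Ohm's law: I = V / Z_total = (10.25 - j26.7) / (168 - j1.075e+04) = 0.002498 + j0.0009144 A.
Step 6 — Convert to polar: |I| = 0.00266 A, ∠I = 20.1°.

I = 0.00266∠20.1° A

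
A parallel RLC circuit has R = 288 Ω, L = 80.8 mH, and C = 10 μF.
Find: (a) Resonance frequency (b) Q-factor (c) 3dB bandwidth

Step 1 — Resonance: ω₀ = 1/√(LC) = 1/√(0.0808·1e-05) = 1112 rad/s.
Step 2 — f₀ = ω₀/(2π) = 177.1 Hz.
Step 3 — Parallel Q: Q = R/(ω₀L) = 288/(1112·0.0808) = 3.204.
Step 4 — Bandwidth: Δω = ω₀/Q = 347.2 rad/s; BW = Δω/(2π) = 55.26 Hz.

(a) f₀ = 177.1 Hz  (b) Q = 3.204  (c) BW = 55.26 Hz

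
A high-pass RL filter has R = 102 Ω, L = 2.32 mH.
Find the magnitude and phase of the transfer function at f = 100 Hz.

Step 1 — Angular frequency: ω = 2π·100 = 628.3 rad/s.
Step 2 — Transfer function: H(jω) = jωL/(R + jωL).
Step 3 — Numerator jωL = j·1.458; denominator R + jωL = 102 + j1.458.
Step 4 — H = 0.0002042 + j0.01429.
Step 5 — Magnitude: |H| = 0.01429 (-36.9 dB); phase: φ = 89.2°.

|H| = 0.01429 (-36.9 dB), φ = 89.2°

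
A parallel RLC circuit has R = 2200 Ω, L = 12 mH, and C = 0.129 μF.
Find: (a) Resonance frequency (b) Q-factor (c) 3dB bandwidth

Step 1 — Resonance: ω₀ = 1/√(LC) = 1/√(0.012·1.29e-07) = 2.542e+04 rad/s.
Step 2 — f₀ = ω₀/(2π) = 4045 Hz.
Step 3 — Parallel Q: Q = R/(ω₀L) = 2200/(2.542e+04·0.012) = 7.213.
Step 4 — Bandwidth: Δω = ω₀/Q = 3524 rad/s; BW = Δω/(2π) = 560.8 Hz.

(a) f₀ = 4045 Hz  (b) Q = 7.213  (c) BW = 560.8 Hz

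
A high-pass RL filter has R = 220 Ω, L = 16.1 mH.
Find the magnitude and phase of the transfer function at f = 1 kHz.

Step 1 — Angular frequency: ω = 2π·1000 = 6283 rad/s.
Step 2 — Transfer function: H(jω) = jωL/(R + jωL).
Step 3 — Numerator jωL = j·101.2; denominator R + jωL = 220 + j101.2.
Step 4 — H = 0.1745 + j0.3796.
Step 5 — Magnitude: |H| = 0.4178 (-7.6 dB); phase: φ = 65.3°.

|H| = 0.4178 (-7.6 dB), φ = 65.3°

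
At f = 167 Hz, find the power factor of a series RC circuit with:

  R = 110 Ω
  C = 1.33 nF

Step 1 — Angular frequency: ω = 2π·f = 2π·167 = 1049 rad/s.
Step 2 — Component impedances:
  R: Z = R = 110 Ω
  C: Z = 1/(jωC) = -j/(ω·C) = 0 - j7.166e+05 Ω
Step 3 — Series combination: Z_total = R + C = 110 - j7.166e+05 Ω = 7.166e+05∠-90.0° Ω.
Step 4 — Power factor: PF = cos(φ) = Re(Z)/|Z| = 110/7.166e+05 = 0.0001535.
Step 5 — Type: Im(Z) = -7.166e+05 ⇒ leading (phase φ = -90.0°).

PF = 0.0001535 (leading, φ = -90.0°)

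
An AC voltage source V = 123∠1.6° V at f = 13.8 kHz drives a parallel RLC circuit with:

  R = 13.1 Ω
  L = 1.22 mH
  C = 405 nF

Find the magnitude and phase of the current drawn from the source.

Step 1 — Angular frequency: ω = 2π·f = 2π·1.38e+04 = 8.671e+04 rad/s.
Step 2 — Component impedances:
  R: Z = R = 13.1 Ω
  L: Z = jωL = j·8.671e+04·0.00122 = 0 + j105.8 Ω
  C: Z = 1/(jωC) = -j/(ω·C) = 0 - j28.48 Ω
Step 3 — Parallel combination: 1/Z_total = 1/R + 1/L + 1/C; Z_total = 11.77 - j3.957 Ω = 12.42∠-18.6° Ω.
Step 4 — Source phasor: V = 123∠1.6° V = 123 + j3.434 V.
Step 5 — Ohm's law: I = V / Z_total = (123 + j3.434) / (11.77 - j3.957) = 9.298 + j3.418 A.
Step 6 — Convert to polar: |I| = 9.906 A, ∠I = 20.2°.

I = 9.906∠20.2° A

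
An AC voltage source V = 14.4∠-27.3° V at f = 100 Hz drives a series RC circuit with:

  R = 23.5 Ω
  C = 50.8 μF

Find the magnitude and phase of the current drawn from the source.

Step 1 — Angular frequency: ω = 2π·f = 2π·100 = 628.3 rad/s.
Step 2 — Component impedances:
  R: Z = R = 23.5 Ω
  C: Z = 1/(jωC) = -j/(ω·C) = 0 - j31.33 Ω
Step 3 — Series combination: Z_total = R + C = 23.5 - j31.33 Ω = 39.16∠-53.1° Ω.
Step 4 — Source phasor: V = 14.4∠-27.3° V = 12.8 - j6.605 V.
Step 5 — Ohm's law: I = V / Z_total = (12.8 - j6.605) / (23.5 - j31.33) = 0.331 + j0.1602 A.
Step 6 — Convert to polar: |I| = 0.3677 A, ∠I = 25.8°.

I = 0.3677∠25.8° A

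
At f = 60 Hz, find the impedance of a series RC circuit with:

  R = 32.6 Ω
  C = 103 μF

Step 1 — Angular frequency: ω = 2π·f = 2π·60 = 377 rad/s.
Step 2 — Component impedances:
  R: Z = R = 32.6 Ω
  C: Z = 1/(jωC) = -j/(ω·C) = 0 - j25.75 Ω
Step 3 — Series combination: Z_total = R + C = 32.6 - j25.75 Ω = 41.55∠-38.3° Ω.

Z = 32.6 - j25.75 Ω = 41.55∠-38.3° Ω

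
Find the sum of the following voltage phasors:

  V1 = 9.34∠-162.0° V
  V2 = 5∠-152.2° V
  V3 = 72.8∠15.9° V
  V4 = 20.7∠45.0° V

Step 1 — Convert each phasor to rectangular form:
  V1 = 9.34·(cos(-162.0°) + j·sin(-162.0°)) = -8.883 - j2.886 V
  V2 = 5·(cos(-152.2°) + j·sin(-152.2°)) = -4.423 - j2.332 V
  V3 = 72.8·(cos(15.9°) + j·sin(15.9°)) = 70.01 + j19.94 V
  V4 = 20.7·(cos(45.0°) + j·sin(45.0°)) = 14.64 + j14.64 V
Step 2 — Sum components: V_total = 71.35 + j29.36 V.
Step 3 — Convert to polar: |V_total| = 77.15 V, ∠V_total = 22.4°.

V_total = 77.15∠22.4° V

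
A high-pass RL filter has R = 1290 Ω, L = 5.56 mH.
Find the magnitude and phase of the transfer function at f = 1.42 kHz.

Step 1 — Angular frequency: ω = 2π·1420 = 8922 rad/s.
Step 2 — Transfer function: H(jω) = jωL/(R + jωL).
Step 3 — Numerator jωL = j·49.61; denominator R + jωL = 1290 + j49.61.
Step 4 — H = 0.001477 + j0.0384.
Step 5 — Magnitude: |H| = 0.03843 (-28.3 dB); phase: φ = 87.8°.

|H| = 0.03843 (-28.3 dB), φ = 87.8°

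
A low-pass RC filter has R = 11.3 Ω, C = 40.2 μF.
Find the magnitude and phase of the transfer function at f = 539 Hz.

Step 1 — Angular frequency: ω = 2π·539 = 3387 rad/s.
Step 2 — Transfer function: H(jω) = 1/(1 + jωRC).
Step 3 — Denominator: 1 + jωRC = 1 + j·3387·11.3·4.02e-05 = 1 + j1.538.
Step 4 — H = 0.297 - j0.4569.
Step 5 — Magnitude: |H| = 0.545 (-5.3 dB); phase: φ = -57.0°.

|H| = 0.545 (-5.3 dB), φ = -57.0°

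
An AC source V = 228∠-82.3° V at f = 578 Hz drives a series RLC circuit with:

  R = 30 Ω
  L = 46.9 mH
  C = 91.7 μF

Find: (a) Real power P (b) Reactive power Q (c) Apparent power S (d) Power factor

Step 1 — Angular frequency: ω = 2π·f = 2π·578 = 3632 rad/s.
Step 2 — Component impedances:
  R: Z = R = 30 Ω
  L: Z = jωL = j·3632·0.0469 = 0 + j170.3 Ω
  C: Z = 1/(jωC) = -j/(ω·C) = 0 - j3.003 Ω
Step 3 — Series combination: Z_total = R + L + C = 30 + j167.3 Ω = 170∠79.8° Ω.
Step 4 — Source phasor: V = 228∠-82.3° V = 30.55 - j225.9 V.
Step 5 — Current: I = V / Z = -1.277 - j0.4115 A = 1.341∠-162.1° A.
Step 6 — Complex power: S = V·I* = 53.97 + j301 VA.
Step 7 — Real power: P = Re(S) = 53.97 W.
Step 8 — Reactive power: Q = Im(S) = 301 VAR.
Step 9 — Apparent power: |S| = 305.8 VA.
Step 10 — Power factor: PF = P/|S| = 0.1765 (lagging).

(a) P = 53.97 W  (b) Q = 301 VAR  (c) S = 305.8 VA  (d) PF = 0.1765 (lagging)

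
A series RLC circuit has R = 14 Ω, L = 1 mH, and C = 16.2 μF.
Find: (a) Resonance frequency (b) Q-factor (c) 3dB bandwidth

Step 1 — Resonance condition Im(Z)=0 gives ω₀ = 1/√(LC).
Step 2 — ω₀ = 1/√(0.001·1.62e-05) = 7857 rad/s.
Step 3 — f₀ = ω₀/(2π) = 1250 Hz.
Step 4 — Series Q: Q = ω₀L/R = 7857·0.001/14 = 0.5612.
Step 5 — 3dB bandwidth: Δω = ω₀/Q = 1.4e+04 rad/s; BW = Δω/(2π) = 2228 Hz.

(a) f₀ = 1250 Hz  (b) Q = 0.5612  (c) BW = 2228 Hz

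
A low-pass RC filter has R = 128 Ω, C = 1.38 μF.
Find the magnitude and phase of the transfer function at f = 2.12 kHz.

Step 1 — Angular frequency: ω = 2π·2120 = 1.332e+04 rad/s.
Step 2 — Transfer function: H(jω) = 1/(1 + jωRC).
Step 3 — Denominator: 1 + jωRC = 1 + j·1.332e+04·128·1.38e-06 = 1 + j2.353.
Step 4 — H = 0.153 - j0.36.
Step 5 — Magnitude: |H| = 0.3911 (-8.2 dB); phase: φ = -67.0°.

|H| = 0.3911 (-8.2 dB), φ = -67.0°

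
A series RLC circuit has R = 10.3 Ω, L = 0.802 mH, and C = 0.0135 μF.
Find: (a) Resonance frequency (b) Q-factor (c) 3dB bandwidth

Step 1 — Resonance condition Im(Z)=0 gives ω₀ = 1/√(LC).
Step 2 — ω₀ = 1/√(0.000802·1.35e-08) = 3.039e+05 rad/s.
Step 3 — f₀ = ω₀/(2π) = 4.837e+04 Hz.
Step 4 — Series Q: Q = ω₀L/R = 3.039e+05·0.000802/10.3 = 23.66.
Step 5 — 3dB bandwidth: Δω = ω₀/Q = 1.284e+04 rad/s; BW = Δω/(2π) = 2044 Hz.

(a) f₀ = 4.837e+04 Hz  (b) Q = 23.66  (c) BW = 2044 Hz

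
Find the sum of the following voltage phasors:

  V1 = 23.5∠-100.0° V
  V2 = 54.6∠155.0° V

Step 1 — Convert each phasor to rectangular form:
  V1 = 23.5·(cos(-100.0°) + j·sin(-100.0°)) = -4.081 - j23.14 V
  V2 = 54.6·(cos(155.0°) + j·sin(155.0°)) = -49.48 + j23.07 V
Step 2 — Sum components: V_total = -53.57 - j0.06803 V.
Step 3 — Convert to polar: |V_total| = 53.57 V, ∠V_total = -179.9°.

V_total = 53.57∠-179.9° V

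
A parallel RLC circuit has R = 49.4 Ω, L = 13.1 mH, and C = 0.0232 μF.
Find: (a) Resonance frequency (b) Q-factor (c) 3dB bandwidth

Step 1 — Resonance: ω₀ = 1/√(LC) = 1/√(0.0131·2.32e-08) = 5.736e+04 rad/s.
Step 2 — f₀ = ω₀/(2π) = 9129 Hz.
Step 3 — Parallel Q: Q = R/(ω₀L) = 49.4/(5.736e+04·0.0131) = 0.06574.
Step 4 — Bandwidth: Δω = ω₀/Q = 8.725e+05 rad/s; BW = Δω/(2π) = 1.389e+05 Hz.

(a) f₀ = 9129 Hz  (b) Q = 0.06574  (c) BW = 1.389e+05 Hz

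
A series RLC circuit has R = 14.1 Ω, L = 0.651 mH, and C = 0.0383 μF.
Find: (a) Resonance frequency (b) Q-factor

Step 1 — Resonance condition Im(Z)=0 gives ω₀ = 1/√(LC).
Step 2 — ω₀ = 1/√(0.000651·3.83e-08) = 2.003e+05 rad/s.
Step 3 — f₀ = ω₀/(2π) = 3.187e+04 Hz.
Step 4 — Series Q: Q = ω₀L/R = 2.003e+05·0.000651/14.1 = 9.246.

(a) f₀ = 3.187e+04 Hz  (b) Q = 9.246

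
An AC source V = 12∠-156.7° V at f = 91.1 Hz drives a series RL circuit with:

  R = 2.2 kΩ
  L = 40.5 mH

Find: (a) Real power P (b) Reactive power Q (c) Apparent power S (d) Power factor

Step 1 — Angular frequency: ω = 2π·f = 2π·91.1 = 572.4 rad/s.
Step 2 — Component impedances:
  R: Z = R = 2200 Ω
  L: Z = jωL = j·572.4·0.0405 = 0 + j23.18 Ω
Step 3 — Series combination: Z_total = R + L = 2200 + j23.18 Ω = 2200∠0.6° Ω.
Step 4 — Source phasor: V = 12∠-156.7° V = -11.02 - j4.747 V.
Step 5 — Current: I = V / Z = -0.005032 - j0.002104 A = 0.005454∠-157.3° A.
Step 6 — Complex power: S = V·I* = 0.06545 + j0.0006896 VA.
Step 7 — Real power: P = Re(S) = 0.06545 W.
Step 8 — Reactive power: Q = Im(S) = 0.0006896 VAR.
Step 9 — Apparent power: |S| = 0.06545 VA.
Step 10 — Power factor: PF = P/|S| = 0.9999 (lagging).

(a) P = 0.06545 W  (b) Q = 0.0006896 VAR  (c) S = 0.06545 VA  (d) PF = 0.9999 (lagging)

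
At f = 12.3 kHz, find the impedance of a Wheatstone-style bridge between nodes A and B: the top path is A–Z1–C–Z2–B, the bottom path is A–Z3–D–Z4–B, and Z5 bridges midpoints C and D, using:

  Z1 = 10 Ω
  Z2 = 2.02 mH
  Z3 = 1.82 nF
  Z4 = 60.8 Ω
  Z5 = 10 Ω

Step 1 — Angular frequency: ω = 2π·f = 2π·1.23e+04 = 7.728e+04 rad/s.
Step 2 — Component impedances:
  Z1: Z = R = 10 Ω
  Z2: Z = jωL = j·7.728e+04·0.00202 = 0 + j156.1 Ω
  Z3: Z = 1/(jωC) = -j/(ω·C) = 0 - j7110 Ω
  Z4: Z = R = 60.8 Ω
  Z5: Z = R = 10 Ω
Step 3 — Bridge requires nodal analysis (the Z5 bridge couples midpoints C and D, so the two paths cannot be reduced to a simple series/parallel combination). Setting node B to ground and injecting 1 A at node A, the 3-node admittance system at A, C, D solves to V_A = Z_AB = 68.74 + j26.59 Ω = 73.7∠21.1° Ω.

Z = 68.74 + j26.59 Ω = 73.7∠21.1° Ω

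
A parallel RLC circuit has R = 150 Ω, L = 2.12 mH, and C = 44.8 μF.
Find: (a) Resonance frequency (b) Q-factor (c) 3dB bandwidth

Step 1 — Resonance: ω₀ = 1/√(LC) = 1/√(0.00212·4.48e-05) = 3245 rad/s.
Step 2 — f₀ = ω₀/(2π) = 516.4 Hz.
Step 3 — Parallel Q: Q = R/(ω₀L) = 150/(3245·0.00212) = 21.81.
Step 4 — Bandwidth: Δω = ω₀/Q = 148.8 rad/s; BW = Δω/(2π) = 23.68 Hz.

(a) f₀ = 516.4 Hz  (b) Q = 21.81  (c) BW = 23.68 Hz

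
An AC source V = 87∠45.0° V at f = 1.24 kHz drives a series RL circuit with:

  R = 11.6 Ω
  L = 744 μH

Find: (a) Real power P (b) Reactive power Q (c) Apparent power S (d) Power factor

Step 1 — Angular frequency: ω = 2π·f = 2π·1240 = 7791 rad/s.
Step 2 — Component impedances:
  R: Z = R = 11.6 Ω
  L: Z = jωL = j·7791·0.000744 = 0 + j5.797 Ω
Step 3 — Series combination: Z_total = R + L = 11.6 + j5.797 Ω = 12.97∠26.6° Ω.
Step 4 — Source phasor: V = 87∠45.0° V = 61.52 + j61.52 V.
Step 5 — Current: I = V / Z = 6.364 + j2.123 A = 6.709∠18.4° A.
Step 6 — Complex power: S = V·I* = 522.1 + j260.9 VA.
Step 7 — Real power: P = Re(S) = 522.1 W.
Step 8 — Reactive power: Q = Im(S) = 260.9 VAR.
Step 9 — Apparent power: |S| = 583.7 VA.
Step 10 — Power factor: PF = P/|S| = 0.8945 (lagging).

(a) P = 522.1 W  (b) Q = 260.9 VAR  (c) S = 583.7 VA  (d) PF = 0.8945 (lagging)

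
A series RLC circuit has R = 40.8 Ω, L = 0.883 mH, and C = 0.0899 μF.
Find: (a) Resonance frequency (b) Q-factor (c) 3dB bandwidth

Step 1 — Resonance condition Im(Z)=0 gives ω₀ = 1/√(LC).
Step 2 — ω₀ = 1/√(0.000883·8.99e-08) = 1.122e+05 rad/s.
Step 3 — f₀ = ω₀/(2π) = 1.786e+04 Hz.
Step 4 — Series Q: Q = ω₀L/R = 1.122e+05·0.000883/40.8 = 2.429.
Step 5 — 3dB bandwidth: Δω = ω₀/Q = 4.621e+04 rad/s; BW = Δω/(2π) = 7354 Hz.

(a) f₀ = 1.786e+04 Hz  (b) Q = 2.429  (c) BW = 7354 Hz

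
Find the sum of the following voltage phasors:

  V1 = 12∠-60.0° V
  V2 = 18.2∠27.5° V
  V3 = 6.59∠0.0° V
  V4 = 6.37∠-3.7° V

Step 1 — Convert each phasor to rectangular form:
  V1 = 12·(cos(-60.0°) + j·sin(-60.0°)) = 6 - j10.39 V
  V2 = 18.2·(cos(27.5°) + j·sin(27.5°)) = 16.14 + j8.404 V
  V3 = 6.59·(cos(0.0°) + j·sin(0.0°)) = 6.59 V
  V4 = 6.37·(cos(-3.7°) + j·sin(-3.7°)) = 6.357 - j0.4111 V
Step 2 — Sum components: V_total = 35.09 - j2.4 V.
Step 3 — Convert to polar: |V_total| = 35.17 V, ∠V_total = -3.9°.

V_total = 35.17∠-3.9° V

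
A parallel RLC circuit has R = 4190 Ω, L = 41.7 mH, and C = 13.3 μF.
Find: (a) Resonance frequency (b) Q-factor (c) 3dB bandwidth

Step 1 — Resonance: ω₀ = 1/√(LC) = 1/√(0.0417·1.33e-05) = 1343 rad/s.
Step 2 — f₀ = ω₀/(2π) = 213.7 Hz.
Step 3 — Parallel Q: Q = R/(ω₀L) = 4190/(1343·0.0417) = 74.83.
Step 4 — Bandwidth: Δω = ω₀/Q = 17.94 rad/s; BW = Δω/(2π) = 2.856 Hz.

(a) f₀ = 213.7 Hz  (b) Q = 74.83  (c) BW = 2.856 Hz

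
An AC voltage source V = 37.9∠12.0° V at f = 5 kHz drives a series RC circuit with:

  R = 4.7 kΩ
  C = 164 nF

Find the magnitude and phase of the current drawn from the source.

Step 1 — Angular frequency: ω = 2π·f = 2π·5000 = 3.142e+04 rad/s.
Step 2 — Component impedances:
  R: Z = R = 4700 Ω
  C: Z = 1/(jωC) = -j/(ω·C) = 0 - j194.1 Ω
Step 3 — Series combination: Z_total = R + C = 4700 - j194.1 Ω = 4704∠-2.4° Ω.
Step 4 — Source phasor: V = 37.9∠12.0° V = 37.07 + j7.88 V.
Step 5 — Ohm's law: I = V / Z_total = (37.07 + j7.88) / (4700 - j194.1) = 0.007805 + j0.001999 A.
Step 6 — Convert to polar: |I| = 0.008057 A, ∠I = 14.4°.

I = 0.008057∠14.4° A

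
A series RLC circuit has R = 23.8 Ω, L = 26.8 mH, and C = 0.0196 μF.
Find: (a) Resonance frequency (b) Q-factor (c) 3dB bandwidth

Step 1 — Resonance: ω₀ = 1/√(LC) = 1/√(0.0268·1.96e-08) = 4.363e+04 rad/s.
Step 2 — f₀ = ω₀/(2π) = 6944 Hz.
Step 3 — Series Q: Q = ω₀L/R = 4.363e+04·0.0268/23.8 = 49.13.
Step 4 — Bandwidth: Δω = ω₀/Q = 888.1 rad/s; BW = Δω/(2π) = 141.3 Hz.

(a) f₀ = 6944 Hz  (b) Q = 49.13  (c) BW = 141.3 Hz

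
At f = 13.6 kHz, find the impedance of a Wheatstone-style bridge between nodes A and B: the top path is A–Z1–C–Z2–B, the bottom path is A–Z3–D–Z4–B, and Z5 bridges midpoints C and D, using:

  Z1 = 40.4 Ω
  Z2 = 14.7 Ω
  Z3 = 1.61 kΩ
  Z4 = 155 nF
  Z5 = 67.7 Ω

Step 1 — Angular frequency: ω = 2π·f = 2π·1.36e+04 = 8.545e+04 rad/s.
Step 2 — Component impedances:
  Z1: Z = R = 40.4 Ω
  Z2: Z = R = 14.7 Ω
  Z3: Z = R = 1610 Ω
  Z4: Z = 1/(jωC) = -j/(ω·C) = 0 - j75.5 Ω
  Z5: Z = R = 67.7 Ω
Step 3 — Bridge requires nodal analysis (the Z5 bridge couples midpoints C and D, so the two paths cannot be reduced to a simple series/parallel combination). Setting node B to ground and injecting 1 A at node A, the 3-node admittance system at A, C, D solves to V_A = Z_AB = 52.39 - j1.662 Ω = 52.42∠-1.8° Ω.

Z = 52.39 - j1.662 Ω = 52.42∠-1.8° Ω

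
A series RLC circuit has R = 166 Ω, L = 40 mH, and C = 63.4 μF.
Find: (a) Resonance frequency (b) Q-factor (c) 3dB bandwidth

Step 1 — Resonance: ω₀ = 1/√(LC) = 1/√(0.04·6.34e-05) = 628 rad/s.
Step 2 — f₀ = ω₀/(2π) = 99.94 Hz.
Step 3 — Series Q: Q = ω₀L/R = 628·0.04/166 = 0.1513.
Step 4 — Bandwidth: Δω = ω₀/Q = 4150 rad/s; BW = Δω/(2π) = 660.5 Hz.

(a) f₀ = 99.94 Hz  (b) Q = 0.1513  (c) BW = 660.5 Hz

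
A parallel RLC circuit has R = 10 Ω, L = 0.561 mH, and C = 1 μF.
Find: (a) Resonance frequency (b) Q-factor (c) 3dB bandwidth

Step 1 — Resonance: ω₀ = 1/√(LC) = 1/√(0.000561·1e-06) = 4.222e+04 rad/s.
Step 2 — f₀ = ω₀/(2π) = 6720 Hz.
Step 3 — Parallel Q: Q = R/(ω₀L) = 10/(4.222e+04·0.000561) = 0.4222.
Step 4 — Bandwidth: Δω = ω₀/Q = 1e+05 rad/s; BW = Δω/(2π) = 1.592e+04 Hz.

(a) f₀ = 6720 Hz  (b) Q = 0.4222  (c) BW = 1.592e+04 Hz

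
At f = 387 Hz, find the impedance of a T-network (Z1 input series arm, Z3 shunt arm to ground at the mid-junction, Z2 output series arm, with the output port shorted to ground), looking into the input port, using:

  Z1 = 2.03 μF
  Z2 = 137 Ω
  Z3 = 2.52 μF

Step 1 — Angular frequency: ω = 2π·f = 2π·387 = 2432 rad/s.
Step 2 — Component impedances:
  Z1: Z = 1/(jωC) = -j/(ω·C) = 0 - j202.6 Ω
  Z2: Z = R = 137 Ω
  Z3: Z = 1/(jωC) = -j/(ω·C) = 0 - j163.2 Ω
Step 3 — With the output port shorted to ground, the output series arm Z2 runs from the junction to ground; the shunt arm Z3 also runs from the junction to ground. They appear in parallel: Z3 || Z2 = 80.36 - j67.46 Ω.
Step 4 — Series with input arm Z1: Z_in = Z1 + (Z3 || Z2) = 80.36 - j270.1 Ω = 281.8∠-73.4° Ω.

Z = 80.36 - j270.1 Ω = 281.8∠-73.4° Ω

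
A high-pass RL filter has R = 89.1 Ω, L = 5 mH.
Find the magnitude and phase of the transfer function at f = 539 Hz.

Step 1 — Angular frequency: ω = 2π·539 = 3387 rad/s.
Step 2 — Transfer function: H(jω) = jωL/(R + jωL).
Step 3 — Numerator jωL = j·16.93; denominator R + jωL = 89.1 + j16.93.
Step 4 — H = 0.03486 + j0.1834.
Step 5 — Magnitude: |H| = 0.1867 (-14.6 dB); phase: φ = 79.2°.

|H| = 0.1867 (-14.6 dB), φ = 79.2°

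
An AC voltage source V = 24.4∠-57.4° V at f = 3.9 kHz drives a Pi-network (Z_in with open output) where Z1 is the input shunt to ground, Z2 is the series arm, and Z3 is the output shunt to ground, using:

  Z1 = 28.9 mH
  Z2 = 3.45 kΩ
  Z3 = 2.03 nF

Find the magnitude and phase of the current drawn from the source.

Step 1 — Angular frequency: ω = 2π·f = 2π·3900 = 2.45e+04 rad/s.
Step 2 — Component impedances:
  Z1: Z = jωL = j·2.45e+04·0.0289 = 0 + j708.2 Ω
  Z2: Z = R = 3450 Ω
  Z3: Z = 1/(jωC) = -j/(ω·C) = 0 - j2.01e+04 Ω
Step 3 — With open output, the series arm Z2 and the output shunt Z3 appear in series to ground: Z2 + Z3 = 3450 - j2.01e+04 Ω.
Step 4 — Parallel with input shunt Z1: Z_in = Z1 || (Z2 + Z3) = 4.459 + j733.2 Ω = 733.3∠89.7° Ω.
Step 5 — Source phasor: V = 24.4∠-57.4° V = 13.15 - j20.56 V.
Step 6 — Ohm's law: I = V / Z_total = (13.15 - j20.56) / (4.459 + j733.2) = -0.02792 - j0.0181 A.
Step 7 — Convert to polar: |I| = 0.03328 A, ∠I = -147.1°.

I = 0.03328∠-147.1° A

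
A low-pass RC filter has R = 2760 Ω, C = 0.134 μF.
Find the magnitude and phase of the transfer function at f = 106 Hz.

Step 1 — Angular frequency: ω = 2π·106 = 666 rad/s.
Step 2 — Transfer function: H(jω) = 1/(1 + jωRC).
Step 3 — Denominator: 1 + jωRC = 1 + j·666·2760·1.34e-07 = 1 + j0.2463.
Step 4 — H = 0.9428 - j0.2322.
Step 5 — Magnitude: |H| = 0.971 (-0.3 dB); phase: φ = -13.8°.

|H| = 0.971 (-0.3 dB), φ = -13.8°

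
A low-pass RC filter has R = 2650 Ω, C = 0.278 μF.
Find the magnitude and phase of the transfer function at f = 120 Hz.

Step 1 — Angular frequency: ω = 2π·120 = 754 rad/s.
Step 2 — Transfer function: H(jω) = 1/(1 + jωRC).
Step 3 — Denominator: 1 + jωRC = 1 + j·754·2650·2.78e-07 = 1 + j0.5555.
Step 4 — H = 0.7642 - j0.4245.
Step 5 — Magnitude: |H| = 0.8742 (-1.2 dB); phase: φ = -29.1°.

|H| = 0.8742 (-1.2 dB), φ = -29.1°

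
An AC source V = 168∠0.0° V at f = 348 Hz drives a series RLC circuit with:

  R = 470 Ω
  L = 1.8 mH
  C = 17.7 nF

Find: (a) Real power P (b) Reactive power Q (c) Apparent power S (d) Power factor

Step 1 — Angular frequency: ω = 2π·f = 2π·348 = 2187 rad/s.
Step 2 — Component impedances:
  R: Z = R = 470 Ω
  L: Z = jωL = j·2187·0.0018 = 0 + j3.936 Ω
  C: Z = 1/(jωC) = -j/(ω·C) = 0 - j2.584e+04 Ω
Step 3 — Series combination: Z_total = R + L + C = 470 - j2.583e+04 Ω = 2.584e+04∠-89.0° Ω.
Step 4 — Source phasor: V = 168∠0.0° V = 168 V.
Step 5 — Current: I = V / Z = 0.0001183 + j0.006501 A = 0.006502∠89.0° A.
Step 6 — Complex power: S = V·I* = 0.01987 - j1.092 VA.
Step 7 — Real power: P = Re(S) = 0.01987 W.
Step 8 — Reactive power: Q = Im(S) = -1.092 VAR.
Step 9 — Apparent power: |S| = 1.092 VA.
Step 10 — Power factor: PF = P/|S| = 0.01819 (leading).

(a) P = 0.01987 W  (b) Q = -1.092 VAR  (c) S = 1.092 VA  (d) PF = 0.01819 (leading)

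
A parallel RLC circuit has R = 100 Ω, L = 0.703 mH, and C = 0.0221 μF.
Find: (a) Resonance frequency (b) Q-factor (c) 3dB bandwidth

Step 1 — Resonance: ω₀ = 1/√(LC) = 1/√(0.000703·2.21e-08) = 2.537e+05 rad/s.
Step 2 — f₀ = ω₀/(2π) = 4.038e+04 Hz.
Step 3 — Parallel Q: Q = R/(ω₀L) = 100/(2.537e+05·0.000703) = 0.5607.
Step 4 — Bandwidth: Δω = ω₀/Q = 4.525e+05 rad/s; BW = Δω/(2π) = 7.202e+04 Hz.

(a) f₀ = 4.038e+04 Hz  (b) Q = 0.5607  (c) BW = 7.202e+04 Hz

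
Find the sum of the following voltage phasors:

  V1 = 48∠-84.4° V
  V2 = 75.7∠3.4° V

Step 1 — Convert each phasor to rectangular form:
  V1 = 48·(cos(-84.4°) + j·sin(-84.4°)) = 4.684 - j47.77 V
  V2 = 75.7·(cos(3.4°) + j·sin(3.4°)) = 75.57 + j4.489 V
Step 2 — Sum components: V_total = 80.25 - j43.28 V.
Step 3 — Convert to polar: |V_total| = 91.18 V, ∠V_total = -28.3°.

V_total = 91.18∠-28.3° V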